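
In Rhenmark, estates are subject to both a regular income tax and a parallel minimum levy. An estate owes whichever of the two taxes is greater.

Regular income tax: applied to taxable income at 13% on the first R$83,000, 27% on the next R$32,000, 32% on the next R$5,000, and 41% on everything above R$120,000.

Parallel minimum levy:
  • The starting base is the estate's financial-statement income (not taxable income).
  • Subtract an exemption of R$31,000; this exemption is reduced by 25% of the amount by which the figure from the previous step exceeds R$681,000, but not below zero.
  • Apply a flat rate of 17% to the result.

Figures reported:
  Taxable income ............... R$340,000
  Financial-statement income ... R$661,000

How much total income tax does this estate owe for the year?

R$111,230

Regular income tax:
  R$83,000 × 13% = R$10,790
  R$32,000 × 27% = R$8,640
  R$5,000 × 32% = R$1,600
  R$220,000 × 41% = R$90,200
  → R$111,230

Parallel minimum levy:
  Base (financial-statement income): R$661,000
  Exemption: R$661,000 ≤ R$681,000, so full R$31,000 applies
  Base: R$661,000 − R$31,000 = R$630,000
  R$630,000 × 17% = R$107,100

R$111,230 > R$107,100, so the regular income tax governs.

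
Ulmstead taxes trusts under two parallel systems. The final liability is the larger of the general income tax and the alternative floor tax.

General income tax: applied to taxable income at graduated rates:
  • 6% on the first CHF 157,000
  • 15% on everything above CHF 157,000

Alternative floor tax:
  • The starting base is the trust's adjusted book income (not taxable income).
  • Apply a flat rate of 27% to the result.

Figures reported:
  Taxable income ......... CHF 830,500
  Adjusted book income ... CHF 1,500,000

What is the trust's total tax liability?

CHF 405,000

General income tax:
  CHF 157,000 × 6% = CHF 9,420
  CHF 673,500 × 15% = CHF 101,025
  → CHF 110,445

Alternative floor tax:
  Base (adjusted book income): CHF 1,500,000
  CHF 1,500,000 × 27% = CHF 405,000

CHF 405,000 > CHF 110,445, so the alternative floor tax is the binding amount.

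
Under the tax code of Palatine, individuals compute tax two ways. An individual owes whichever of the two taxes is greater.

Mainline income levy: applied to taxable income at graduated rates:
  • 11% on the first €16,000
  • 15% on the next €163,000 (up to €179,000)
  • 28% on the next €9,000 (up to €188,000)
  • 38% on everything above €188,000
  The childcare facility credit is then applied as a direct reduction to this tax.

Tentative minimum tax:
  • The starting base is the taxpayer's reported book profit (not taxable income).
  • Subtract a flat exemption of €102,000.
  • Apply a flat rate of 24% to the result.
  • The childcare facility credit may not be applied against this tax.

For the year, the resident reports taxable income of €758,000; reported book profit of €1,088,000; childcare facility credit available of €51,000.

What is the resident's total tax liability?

Mainline income levy:
  €16,000 × 11% = €1,760
  €163,000 × 15% = €24,450
  €9,000 × 28% = €2,520
  €570,000 × 38% = €216,600
  → €245,330
  Less childcare facility credit €51,000 → €194,330

Tentative minimum tax:
  Base (reported book profit): €1,088,000
  Less exemption €102,000 → base €986,000
  €986,000 × 24% = €236,640

€236,640 > €194,330, so the tentative minimum tax is the binding amount.

€236,640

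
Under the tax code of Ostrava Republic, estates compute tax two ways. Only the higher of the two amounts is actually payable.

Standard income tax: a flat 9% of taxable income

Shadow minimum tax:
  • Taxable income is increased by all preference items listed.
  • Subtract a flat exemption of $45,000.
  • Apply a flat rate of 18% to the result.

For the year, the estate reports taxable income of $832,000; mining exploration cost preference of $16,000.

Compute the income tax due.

Standard income tax:
  $832,000 × 9% = $74,880

Shadow minimum tax:
  Adjusted income: $832,000 + $16,000 = $848,000
  Less exemption $45,000 → base $803,000
  $803,000 × 18% = $144,540

$144,540 > $74,880, so the shadow minimum tax is the binding amount.

$144,540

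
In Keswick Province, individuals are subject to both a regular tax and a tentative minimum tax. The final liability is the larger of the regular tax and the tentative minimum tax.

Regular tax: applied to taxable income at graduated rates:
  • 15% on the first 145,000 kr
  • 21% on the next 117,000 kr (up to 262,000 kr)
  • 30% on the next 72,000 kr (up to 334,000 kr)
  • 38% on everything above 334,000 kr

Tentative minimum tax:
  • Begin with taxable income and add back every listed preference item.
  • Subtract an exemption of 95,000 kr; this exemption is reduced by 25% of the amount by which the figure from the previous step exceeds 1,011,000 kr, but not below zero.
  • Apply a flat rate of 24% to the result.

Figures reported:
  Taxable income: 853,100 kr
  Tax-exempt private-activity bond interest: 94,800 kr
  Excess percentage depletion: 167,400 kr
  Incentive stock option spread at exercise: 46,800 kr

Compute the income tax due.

265,178 kr

Tentative minimum tax:
  Adjusted income: 853,100 kr + 94,800 kr + 167,400 kr + 46,800 kr = 1,162,100 kr
  Exemption: 95,000 kr − 25% × (1,162,100 kr − 1,011,000 kr) = 95,000 kr − 37,775 kr = 57,225 kr
  Base: 1,162,100 kr − 57,225 kr = 1,104,875 kr
  1,104,875 kr × 24% = 265,170 kr

Regular tax:
  145,000 kr × 15% = 21,750 kr
  117,000 kr × 21% = 24,570 kr
  72,000 kr × 30% = 21,600 kr
  519,100 kr × 38% = 197,258 kr
  → 265,178 kr

265,178 kr > 265,170 kr, so the regular tax governs.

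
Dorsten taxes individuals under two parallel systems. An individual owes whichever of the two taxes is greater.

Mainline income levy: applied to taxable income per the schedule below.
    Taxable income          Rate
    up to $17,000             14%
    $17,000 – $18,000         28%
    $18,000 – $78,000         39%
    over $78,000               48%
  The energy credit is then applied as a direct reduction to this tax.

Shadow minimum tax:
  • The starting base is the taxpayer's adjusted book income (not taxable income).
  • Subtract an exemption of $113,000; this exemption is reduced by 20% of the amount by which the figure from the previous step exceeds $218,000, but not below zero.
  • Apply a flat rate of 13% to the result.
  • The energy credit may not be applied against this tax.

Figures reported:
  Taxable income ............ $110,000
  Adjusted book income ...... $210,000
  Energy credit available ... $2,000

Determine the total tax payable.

Shadow minimum tax:
  Base (adjusted book income): $210,000
  Exemption: $210,000 ≤ $218,000, so full $113,000 applies
  Base: $210,000 − $113,000 = $97,000
  $97,000 × 13% = $12,610

Mainline income levy:
  $17,000 × 14% = $2,380
  $1,000 × 28% = $280
  $60,000 × 39% = $23,400
  $32,000 × 48% = $15,360
  → $41,420
  Less energy credit $2,000 → $39,420

$39,420 > $12,610, so the mainline income levy governs.

$39,420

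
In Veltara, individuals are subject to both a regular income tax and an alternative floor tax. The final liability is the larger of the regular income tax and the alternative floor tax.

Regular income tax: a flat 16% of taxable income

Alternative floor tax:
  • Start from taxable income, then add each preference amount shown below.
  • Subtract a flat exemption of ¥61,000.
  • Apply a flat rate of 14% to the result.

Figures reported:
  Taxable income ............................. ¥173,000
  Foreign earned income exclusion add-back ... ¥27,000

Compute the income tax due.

Regular income tax:
  ¥173,000 × 16% = ¥27,680

Alternative floor tax:
  Adjusted income: ¥173,000 + ¥27,000 = ¥200,000
  Less exemption ¥61,000 → base ¥139,000
  ¥139,000 × 14% = ¥19,460

¥27,680 > ¥19,460, so the regular income tax governs.

¥27,680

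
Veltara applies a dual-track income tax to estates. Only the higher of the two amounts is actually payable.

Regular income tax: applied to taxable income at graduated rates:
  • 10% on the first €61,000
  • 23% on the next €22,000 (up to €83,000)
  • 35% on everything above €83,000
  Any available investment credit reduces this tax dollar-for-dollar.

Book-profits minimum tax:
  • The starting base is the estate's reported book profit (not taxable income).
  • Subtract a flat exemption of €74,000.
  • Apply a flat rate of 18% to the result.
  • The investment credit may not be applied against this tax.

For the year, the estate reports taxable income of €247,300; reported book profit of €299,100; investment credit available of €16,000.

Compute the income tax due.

€52,665

Regular income tax:
  €61,000 × 10% = €6,100
  €22,000 × 23% = €5,060
  €164,300 × 35% = €57,505
  → €68,665
  Less investment credit €16,000 → €52,665

Book-profits minimum tax:
  Base (reported book profit): €299,100
  Less exemption €74,000 → base €225,100
  €225,100 × 18% = €40,518

€52,665 > €40,518, so the regular income tax governs.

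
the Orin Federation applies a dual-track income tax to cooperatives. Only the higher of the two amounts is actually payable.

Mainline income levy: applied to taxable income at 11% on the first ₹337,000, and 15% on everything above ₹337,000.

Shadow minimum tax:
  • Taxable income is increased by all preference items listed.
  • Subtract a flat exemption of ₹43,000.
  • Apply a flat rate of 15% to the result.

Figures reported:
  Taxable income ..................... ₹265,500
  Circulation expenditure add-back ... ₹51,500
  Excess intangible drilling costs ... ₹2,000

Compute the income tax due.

₹41,400

Shadow minimum tax:
  Adjusted income: ₹265,500 + ₹51,500 + ₹2,000 = ₹319,000
  Less exemption ₹43,000 → base ₹276,000
  ₹276,000 × 15% = ₹41,400

Mainline income levy:
  ₹265,500 × 11% = ₹29,205

₹41,400 > ₹29,205, so the shadow minimum tax is the binding amount.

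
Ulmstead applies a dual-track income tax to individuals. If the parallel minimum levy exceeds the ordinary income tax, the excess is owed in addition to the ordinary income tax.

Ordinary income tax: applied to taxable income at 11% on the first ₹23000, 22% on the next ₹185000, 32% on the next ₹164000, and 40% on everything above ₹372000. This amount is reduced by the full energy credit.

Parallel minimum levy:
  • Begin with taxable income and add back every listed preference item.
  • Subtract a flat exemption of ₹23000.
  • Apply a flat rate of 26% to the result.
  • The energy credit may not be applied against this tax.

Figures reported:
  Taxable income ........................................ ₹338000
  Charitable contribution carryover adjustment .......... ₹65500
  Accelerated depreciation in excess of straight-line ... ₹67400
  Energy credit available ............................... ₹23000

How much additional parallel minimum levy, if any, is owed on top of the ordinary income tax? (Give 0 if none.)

Ordinary income tax:
  ₹23000 × 11% = ₹2530
  ₹185000 × 22% = ₹40700
  ₹130000 × 32% = ₹41600
  → ₹84830
  Less energy credit ₹23000 → ₹61830

Parallel minimum levy:
  Adjusted income: ₹338000 + ₹65500 + ₹67400 = ₹470900
  Less exemption ₹23000 → base ₹447900
  ₹447900 × 26% = ₹116454

Excess of parallel minimum levy over ordinary income tax: ₹116454 − ₹61830 = ₹54624.

₹54624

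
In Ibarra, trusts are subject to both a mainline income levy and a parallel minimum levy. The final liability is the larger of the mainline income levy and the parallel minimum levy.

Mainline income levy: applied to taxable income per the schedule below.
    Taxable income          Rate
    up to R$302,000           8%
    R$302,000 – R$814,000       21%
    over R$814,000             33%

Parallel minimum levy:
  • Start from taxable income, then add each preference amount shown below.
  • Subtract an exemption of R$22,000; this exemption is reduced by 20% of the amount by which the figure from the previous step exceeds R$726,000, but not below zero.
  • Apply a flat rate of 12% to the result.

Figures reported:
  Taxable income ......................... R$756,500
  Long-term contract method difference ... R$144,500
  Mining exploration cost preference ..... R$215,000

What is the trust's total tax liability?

R$133,920

Parallel minimum levy:
  Adjusted income: R$756,500 + R$144,500 + R$215,000 = R$1,116,000
  Exemption: 20% × (R$1,116,000 − R$726,000) = R$78,000 ≥ R$22,000, so the exemption is fully phased out
  Base: R$1,116,000 − R$0 = R$1,116,000
  R$1,116,000 × 12% = R$133,920

Mainline income levy:
  R$302,000 × 8% = R$24,160
  R$454,500 × 21% = R$95,445
  → R$119,605

R$133,920 > R$119,605, so the parallel minimum levy is the binding amount.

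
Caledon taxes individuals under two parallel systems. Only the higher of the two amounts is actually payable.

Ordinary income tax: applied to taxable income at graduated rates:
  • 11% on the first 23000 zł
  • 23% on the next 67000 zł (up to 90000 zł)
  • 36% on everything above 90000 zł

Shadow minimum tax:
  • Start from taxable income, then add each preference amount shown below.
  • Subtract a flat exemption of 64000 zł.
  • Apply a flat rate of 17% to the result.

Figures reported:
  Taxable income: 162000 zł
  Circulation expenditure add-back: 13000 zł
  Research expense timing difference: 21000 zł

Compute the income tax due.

Ordinary income tax:
  23000 zł × 11% = 2530 zł
  67000 zł × 23% = 15410 zł
  72000 zł × 36% = 25920 zł
  → 43860 zł

Shadow minimum tax:
  Adjusted income: 162000 zł + 13000 zł + 21000 zł = 196000 zł
  Less exemption 64000 zł → base 132000 zł
  132000 zł × 17% = 22440 zł

43860 zł > 22440 zł, so the ordinary income tax governs.

43860 zł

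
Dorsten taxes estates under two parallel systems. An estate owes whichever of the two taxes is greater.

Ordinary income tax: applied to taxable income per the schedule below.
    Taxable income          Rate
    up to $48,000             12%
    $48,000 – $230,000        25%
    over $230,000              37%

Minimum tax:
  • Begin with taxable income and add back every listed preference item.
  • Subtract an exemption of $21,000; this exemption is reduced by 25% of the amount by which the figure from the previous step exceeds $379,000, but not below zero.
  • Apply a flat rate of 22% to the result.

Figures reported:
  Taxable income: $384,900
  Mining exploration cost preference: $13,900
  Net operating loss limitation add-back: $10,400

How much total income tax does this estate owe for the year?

$108,573

Ordinary income tax:
  $48,000 × 12% = $5,760
  $182,000 × 25% = $45,500
  $154,900 × 37% = $57,313
  → $108,573

Minimum tax:
  Adjusted income: $384,900 + $13,900 + $10,400 = $409,200
  Exemption: $21,000 − 25% × ($409,200 − $379,000) = $21,000 − $7,550 = $13,450
  Base: $409,200 − $13,450 = $395,750
  $395,750 × 22% = $87,065

$108,573 > $87,065, so the ordinary income tax governs.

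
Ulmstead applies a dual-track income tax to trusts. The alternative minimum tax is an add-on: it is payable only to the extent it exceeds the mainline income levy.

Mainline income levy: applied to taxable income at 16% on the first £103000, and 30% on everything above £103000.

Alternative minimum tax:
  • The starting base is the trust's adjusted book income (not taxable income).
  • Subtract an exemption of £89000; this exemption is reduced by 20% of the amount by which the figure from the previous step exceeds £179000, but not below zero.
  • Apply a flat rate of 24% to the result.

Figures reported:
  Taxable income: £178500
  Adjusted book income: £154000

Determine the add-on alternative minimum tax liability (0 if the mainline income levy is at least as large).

£0

Mainline income levy:
  £103000 × 16% = £16480
  £75500 × 30% = £22650
  → £39130

Alternative minimum tax:
  Base (adjusted book income): £154000
  Exemption: £154000 ≤ £179000, so full £89000 applies
  Base: £154000 − £89000 = £65000
  £65000 × 24% = £15600

£15600 ≤ £39130, so no add-on is due.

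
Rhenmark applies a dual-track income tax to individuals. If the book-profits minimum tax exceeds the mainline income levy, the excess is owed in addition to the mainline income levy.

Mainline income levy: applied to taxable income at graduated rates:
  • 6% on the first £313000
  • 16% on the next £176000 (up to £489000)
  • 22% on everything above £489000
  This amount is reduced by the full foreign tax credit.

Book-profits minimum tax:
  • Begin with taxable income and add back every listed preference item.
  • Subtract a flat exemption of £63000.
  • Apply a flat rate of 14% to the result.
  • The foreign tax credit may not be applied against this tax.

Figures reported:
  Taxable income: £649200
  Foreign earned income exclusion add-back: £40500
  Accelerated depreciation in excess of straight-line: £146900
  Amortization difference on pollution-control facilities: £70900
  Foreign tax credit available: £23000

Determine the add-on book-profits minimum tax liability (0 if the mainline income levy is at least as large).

Mainline income levy:
  £313000 × 6% = £18780
  £176000 × 16% = £28160
  £160200 × 22% = £35244
  → £82184
  Less foreign tax credit £23000 → £59184

Book-profits minimum tax:
  Adjusted income: £649200 + £40500 + £146900 + £70900 = £907500
  Less exemption £63000 → base £844500
  £844500 × 14% = £118230

Excess of book-profits minimum tax over mainline income levy: £118230 − £59184 = £59046.

£59046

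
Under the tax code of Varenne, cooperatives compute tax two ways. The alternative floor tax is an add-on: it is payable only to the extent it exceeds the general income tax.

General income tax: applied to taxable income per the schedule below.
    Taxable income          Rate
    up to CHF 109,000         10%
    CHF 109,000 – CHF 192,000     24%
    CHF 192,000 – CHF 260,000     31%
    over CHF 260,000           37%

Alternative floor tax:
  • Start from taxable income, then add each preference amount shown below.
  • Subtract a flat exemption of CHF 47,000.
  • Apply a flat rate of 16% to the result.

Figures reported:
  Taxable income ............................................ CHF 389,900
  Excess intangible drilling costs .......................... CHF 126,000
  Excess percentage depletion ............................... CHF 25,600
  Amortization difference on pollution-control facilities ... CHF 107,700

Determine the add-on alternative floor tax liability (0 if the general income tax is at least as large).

CHF 0

Alternative floor tax:
  Adjusted income: CHF 389,900 + CHF 126,000 + CHF 25,600 + CHF 107,700 = CHF 649,200
  Less exemption CHF 47,000 → base CHF 602,200
  CHF 602,200 × 16% = CHF 96,352

General income tax:
  CHF 109,000 × 10% = CHF 10,900
  CHF 83,000 × 24% = CHF 19,920
  CHF 68,000 × 31% = CHF 21,080
  CHF 129,900 × 37% = CHF 48,063
  → CHF 99,963

CHF 96,352 ≤ CHF 99,963, so no add-on is due.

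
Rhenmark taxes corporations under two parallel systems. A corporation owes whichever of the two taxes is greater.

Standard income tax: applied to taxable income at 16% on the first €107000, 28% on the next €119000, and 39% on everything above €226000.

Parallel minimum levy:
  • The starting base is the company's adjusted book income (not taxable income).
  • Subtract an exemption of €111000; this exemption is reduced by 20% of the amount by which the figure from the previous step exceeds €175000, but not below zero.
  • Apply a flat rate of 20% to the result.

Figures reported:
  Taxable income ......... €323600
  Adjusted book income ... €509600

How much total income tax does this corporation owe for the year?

€93104

Parallel minimum levy:
  Base (adjusted book income): €509600
  Exemption: €111000 − 20% × (€509600 − €175000) = €111000 − €66920 = €44080
  Base: €509600 − €44080 = €465520
  €465520 × 20% = €93104

Standard income tax:
  €107000 × 16% = €17120
  €119000 × 28% = €33320
  €97600 × 39% = €38064
  → €88504

€93104 > €88504, so the parallel minimum levy is the binding amount.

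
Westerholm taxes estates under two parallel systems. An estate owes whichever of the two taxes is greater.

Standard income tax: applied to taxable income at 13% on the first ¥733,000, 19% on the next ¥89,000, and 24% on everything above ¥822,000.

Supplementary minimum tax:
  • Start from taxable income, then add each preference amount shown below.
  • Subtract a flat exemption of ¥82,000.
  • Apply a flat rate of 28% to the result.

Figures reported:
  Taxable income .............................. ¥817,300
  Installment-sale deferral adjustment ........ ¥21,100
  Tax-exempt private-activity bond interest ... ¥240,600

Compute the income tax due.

¥279,160

Standard income tax:
  ¥733,000 × 13% = ¥95,290
  ¥84,300 × 19% = ¥16,017
  → ¥111,307

Supplementary minimum tax:
  Adjusted income: ¥817,300 + ¥21,100 + ¥240,600 = ¥1,079,000
  Less exemption ¥82,000 → base ¥997,000
  ¥997,000 × 28% = ¥279,160

¥279,160 > ¥111,307, so the supplementary minimum tax is the binding amount.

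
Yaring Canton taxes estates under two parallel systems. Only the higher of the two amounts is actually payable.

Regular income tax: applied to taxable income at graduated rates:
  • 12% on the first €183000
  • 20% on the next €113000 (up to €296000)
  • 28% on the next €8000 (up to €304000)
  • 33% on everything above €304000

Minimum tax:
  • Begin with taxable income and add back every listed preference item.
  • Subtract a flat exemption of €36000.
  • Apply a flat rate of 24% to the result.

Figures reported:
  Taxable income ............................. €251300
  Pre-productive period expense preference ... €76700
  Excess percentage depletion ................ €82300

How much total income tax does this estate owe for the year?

€89832

Minimum tax:
  Adjusted income: €251300 + €76700 + €82300 = €410300
  Less exemption €36000 → base €374300
  €374300 × 24% = €89832

Regular income tax:
  €183000 × 12% = €21960
  €68300 × 20% = €13660
  → €35620

€89832 > €35620, so the minimum tax is the binding amount.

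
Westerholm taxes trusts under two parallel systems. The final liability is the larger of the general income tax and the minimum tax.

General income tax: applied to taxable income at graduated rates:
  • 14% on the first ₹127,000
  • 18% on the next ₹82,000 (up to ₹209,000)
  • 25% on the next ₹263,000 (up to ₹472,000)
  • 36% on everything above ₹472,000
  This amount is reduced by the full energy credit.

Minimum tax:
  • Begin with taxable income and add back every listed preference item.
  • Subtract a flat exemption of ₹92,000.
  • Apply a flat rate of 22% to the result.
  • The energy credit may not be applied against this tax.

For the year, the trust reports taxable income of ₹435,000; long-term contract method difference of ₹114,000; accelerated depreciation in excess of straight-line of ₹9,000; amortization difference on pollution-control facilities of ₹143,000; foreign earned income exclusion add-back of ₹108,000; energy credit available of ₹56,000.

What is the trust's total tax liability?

₹157,740

General income tax:
  ₹127,000 × 14% = ₹17,780
  ₹82,000 × 18% = ₹14,760
  ₹226,000 × 25% = ₹56,500
  → ₹89,040
  Less energy credit ₹56,000 → ₹33,040

Minimum tax:
  Adjusted income: ₹435,000 + ₹114,000 + ₹9,000 + ₹143,000 + ₹108,000 = ₹809,000
  Less exemption ₹92,000 → base ₹717,000
  ₹717,000 × 22% = ₹157,740

₹157,740 > ₹33,040, so the minimum tax is the binding amount.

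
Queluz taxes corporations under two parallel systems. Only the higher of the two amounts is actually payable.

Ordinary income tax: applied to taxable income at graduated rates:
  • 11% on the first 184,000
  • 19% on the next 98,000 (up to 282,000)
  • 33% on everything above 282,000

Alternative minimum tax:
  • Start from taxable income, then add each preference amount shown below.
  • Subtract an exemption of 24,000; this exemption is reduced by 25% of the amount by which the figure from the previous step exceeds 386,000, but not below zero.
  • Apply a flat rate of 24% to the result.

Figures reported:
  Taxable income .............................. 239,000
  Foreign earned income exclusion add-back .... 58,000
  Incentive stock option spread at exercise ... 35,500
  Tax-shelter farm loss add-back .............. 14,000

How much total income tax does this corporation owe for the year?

Ordinary income tax:
  184,000 × 11% = 20,240
  55,000 × 19% = 10,450
  → 30,690

Alternative minimum tax:
  Adjusted income: 239,000 + 58,000 + 35,500 + 14,000 = 346,500
  Exemption: 346,500 ≤ 386,000, so full 24,000 applies
  Base: 346,500 − 24,000 = 322,500
  322,500 × 24% = 77,400

77,400 > 30,690, so the alternative minimum tax is the binding amount.

77,400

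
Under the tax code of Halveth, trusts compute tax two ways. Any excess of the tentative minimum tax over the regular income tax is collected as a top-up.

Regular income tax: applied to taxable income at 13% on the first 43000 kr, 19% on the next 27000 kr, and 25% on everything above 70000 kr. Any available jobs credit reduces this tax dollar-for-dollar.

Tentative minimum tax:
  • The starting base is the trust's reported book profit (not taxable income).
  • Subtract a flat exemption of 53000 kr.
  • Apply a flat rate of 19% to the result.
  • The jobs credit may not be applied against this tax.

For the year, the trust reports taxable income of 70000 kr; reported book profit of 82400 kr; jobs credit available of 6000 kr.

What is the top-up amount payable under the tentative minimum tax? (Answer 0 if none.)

866 kr

Regular income tax:
  43000 kr × 13% = 5590 kr
  27000 kr × 19% = 5130 kr
  → 10720 kr
  Less jobs credit 6000 kr → 4720 kr

Tentative minimum tax:
  Base (reported book profit): 82400 kr
  Less exemption 53000 kr → base 29400 kr
  29400 kr × 19% = 5586 kr

Excess of tentative minimum tax over regular income tax: 5586 kr − 4720 kr = 866 kr.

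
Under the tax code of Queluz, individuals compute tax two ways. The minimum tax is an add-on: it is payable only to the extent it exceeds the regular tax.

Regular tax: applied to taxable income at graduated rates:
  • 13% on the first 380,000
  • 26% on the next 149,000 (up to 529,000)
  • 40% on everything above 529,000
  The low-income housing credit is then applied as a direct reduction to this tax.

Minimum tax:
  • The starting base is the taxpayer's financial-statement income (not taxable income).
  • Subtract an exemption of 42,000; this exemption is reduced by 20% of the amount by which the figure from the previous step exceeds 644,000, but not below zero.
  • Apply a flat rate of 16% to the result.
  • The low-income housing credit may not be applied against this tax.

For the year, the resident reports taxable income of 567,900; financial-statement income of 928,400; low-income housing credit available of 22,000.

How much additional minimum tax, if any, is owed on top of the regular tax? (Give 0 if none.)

Regular tax:
  380,000 × 13% = 49,400
  149,000 × 26% = 38,740
  38,900 × 40% = 15,560
  → 103,700
  Less low-income housing credit 22,000 → 81,700

Minimum tax:
  Base (financial-statement income): 928,400
  Exemption: 20% × (928,400 − 644,000) = 56,880 ≥ 42,000, so the exemption is fully phased out
  Base: 928,400 − 0 = 928,400
  928,400 × 16% = 148,544

Excess of minimum tax over regular tax: 148,544 − 81,700 = 66,844.

66,844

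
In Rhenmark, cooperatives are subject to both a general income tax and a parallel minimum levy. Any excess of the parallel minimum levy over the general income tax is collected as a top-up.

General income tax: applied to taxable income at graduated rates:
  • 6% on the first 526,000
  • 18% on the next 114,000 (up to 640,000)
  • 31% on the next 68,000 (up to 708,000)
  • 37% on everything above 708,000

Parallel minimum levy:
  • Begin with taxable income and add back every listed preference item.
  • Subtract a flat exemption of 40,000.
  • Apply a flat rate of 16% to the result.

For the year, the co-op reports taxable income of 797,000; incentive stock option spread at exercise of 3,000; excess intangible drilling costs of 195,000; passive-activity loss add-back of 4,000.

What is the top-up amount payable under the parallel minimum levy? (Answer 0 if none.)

47,350

Parallel minimum levy:
  Adjusted income: 797,000 + 3,000 + 195,000 + 4,000 = 999,000
  Less exemption 40,000 → base 959,000
  959,000 × 16% = 153,440

General income tax:
  526,000 × 6% = 31,560
  114,000 × 18% = 20,520
  68,000 × 31% = 21,080
  89,000 × 37% = 32,930
  → 106,090

Excess of parallel minimum levy over general income tax: 153,440 − 106,090 = 47,350.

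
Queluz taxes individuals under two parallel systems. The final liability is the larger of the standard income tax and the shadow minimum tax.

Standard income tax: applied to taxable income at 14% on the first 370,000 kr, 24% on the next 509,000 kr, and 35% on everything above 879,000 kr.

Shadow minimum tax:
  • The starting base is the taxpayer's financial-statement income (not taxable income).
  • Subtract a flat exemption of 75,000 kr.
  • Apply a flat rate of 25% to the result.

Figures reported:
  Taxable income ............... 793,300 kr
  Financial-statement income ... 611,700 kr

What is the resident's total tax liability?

Shadow minimum tax:
  Base (financial-statement income): 611,700 kr
  Less exemption 75,000 kr → base 536,700 kr
  536,700 kr × 25% = 134,175 kr

Standard income tax:
  370,000 kr × 14% = 51,800 kr
  423,300 kr × 24% = 101,592 kr
  → 153,392 kr

153,392 kr > 134,175 kr, so the standard income tax governs.

153,392 kr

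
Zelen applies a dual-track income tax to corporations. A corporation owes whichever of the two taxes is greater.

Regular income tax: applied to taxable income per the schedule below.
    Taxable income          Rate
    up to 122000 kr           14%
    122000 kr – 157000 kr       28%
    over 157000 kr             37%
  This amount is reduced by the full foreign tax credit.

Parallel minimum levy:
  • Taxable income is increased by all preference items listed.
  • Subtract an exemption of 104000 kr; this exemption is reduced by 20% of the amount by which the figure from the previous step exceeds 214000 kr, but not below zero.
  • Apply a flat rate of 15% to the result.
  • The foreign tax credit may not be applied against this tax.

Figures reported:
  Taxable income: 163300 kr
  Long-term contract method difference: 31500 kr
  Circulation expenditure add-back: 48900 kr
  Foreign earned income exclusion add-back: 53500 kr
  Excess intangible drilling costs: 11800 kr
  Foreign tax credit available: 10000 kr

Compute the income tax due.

Regular income tax:
  122000 kr × 14% = 17080 kr
  35000 kr × 28% = 9800 kr
  6300 kr × 37% = 2331 kr
  → 29211 kr
  Less foreign tax credit 10000 kr → 19211 kr

Parallel minimum levy:
  Adjusted income: 163300 kr + 31500 kr + 48900 kr + 53500 kr + 11800 kr = 309000 kr
  Exemption: 104000 kr − 20% × (309000 kr − 214000 kr) = 104000 kr − 19000 kr = 85000 kr
  Base: 309000 kr − 85000 kr = 224000 kr
  224000 kr × 15% = 33600 kr

33600 kr > 19211 kr, so the parallel minimum levy is the binding amount.

33600 kr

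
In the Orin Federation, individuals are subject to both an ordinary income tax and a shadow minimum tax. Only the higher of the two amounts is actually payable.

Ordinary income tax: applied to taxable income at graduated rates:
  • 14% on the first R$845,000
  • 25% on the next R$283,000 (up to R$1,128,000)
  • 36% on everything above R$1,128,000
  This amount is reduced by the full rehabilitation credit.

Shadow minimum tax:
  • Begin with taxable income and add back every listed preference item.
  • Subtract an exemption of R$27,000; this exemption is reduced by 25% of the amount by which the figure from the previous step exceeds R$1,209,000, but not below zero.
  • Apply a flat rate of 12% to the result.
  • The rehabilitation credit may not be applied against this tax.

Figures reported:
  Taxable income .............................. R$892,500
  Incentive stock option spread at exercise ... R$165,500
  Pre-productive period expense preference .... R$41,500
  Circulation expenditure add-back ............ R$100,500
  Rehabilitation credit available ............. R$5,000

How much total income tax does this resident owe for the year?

R$140,760

Shadow minimum tax:
  Adjusted income: R$892,500 + R$165,500 + R$41,500 + R$100,500 = R$1,200,000
  Exemption: R$1,200,000 ≤ R$1,209,000, so full R$27,000 applies
  Base: R$1,200,000 − R$27,000 = R$1,173,000
  R$1,173,000 × 12% = R$140,760

Ordinary income tax:
  R$845,000 × 14% = R$118,300
  R$47,500 × 25% = R$11,875
  → R$130,175
  Less rehabilitation credit R$5,000 → R$125,175

R$140,760 > R$125,175, so the shadow minimum tax is the binding amount.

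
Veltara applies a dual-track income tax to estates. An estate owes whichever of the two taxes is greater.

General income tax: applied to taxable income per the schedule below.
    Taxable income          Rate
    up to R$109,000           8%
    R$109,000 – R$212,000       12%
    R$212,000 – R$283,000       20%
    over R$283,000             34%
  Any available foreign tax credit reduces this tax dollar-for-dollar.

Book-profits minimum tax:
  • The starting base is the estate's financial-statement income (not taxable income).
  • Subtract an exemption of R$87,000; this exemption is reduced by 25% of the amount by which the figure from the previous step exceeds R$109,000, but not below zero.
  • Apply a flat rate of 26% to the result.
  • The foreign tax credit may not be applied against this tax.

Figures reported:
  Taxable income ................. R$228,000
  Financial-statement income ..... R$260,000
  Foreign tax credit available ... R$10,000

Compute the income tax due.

Book-profits minimum tax:
  Base (financial-statement income): R$260,000
  Exemption: R$87,000 − 25% × (R$260,000 − R$109,000) = R$87,000 − R$37,750 = R$49,250
  Base: R$260,000 − R$49,250 = R$210,750
  R$210,750 × 26% = R$54,795

General income tax:
  R$109,000 × 8% = R$8,720
  R$103,000 × 12% = R$12,360
  R$16,000 × 20% = R$3,200
  → R$24,280
  Less foreign tax credit R$10,000 → R$14,280

R$54,795 > R$14,280, so the book-profits minimum tax is the binding amount.

R$54,795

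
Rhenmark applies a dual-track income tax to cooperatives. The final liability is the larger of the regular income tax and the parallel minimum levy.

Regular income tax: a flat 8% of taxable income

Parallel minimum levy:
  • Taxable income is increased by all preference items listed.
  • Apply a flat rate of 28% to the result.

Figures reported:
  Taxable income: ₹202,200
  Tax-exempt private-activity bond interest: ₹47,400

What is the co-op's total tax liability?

Regular income tax:
  ₹202,200 × 8% = ₹16,176

Parallel minimum levy:
  Adjusted income: ₹202,200 + ₹47,400 = ₹249,600
  ₹249,600 × 28% = ₹69,888

₹69,888 > ₹16,176, so the parallel minimum levy is the binding amount.

₹69,888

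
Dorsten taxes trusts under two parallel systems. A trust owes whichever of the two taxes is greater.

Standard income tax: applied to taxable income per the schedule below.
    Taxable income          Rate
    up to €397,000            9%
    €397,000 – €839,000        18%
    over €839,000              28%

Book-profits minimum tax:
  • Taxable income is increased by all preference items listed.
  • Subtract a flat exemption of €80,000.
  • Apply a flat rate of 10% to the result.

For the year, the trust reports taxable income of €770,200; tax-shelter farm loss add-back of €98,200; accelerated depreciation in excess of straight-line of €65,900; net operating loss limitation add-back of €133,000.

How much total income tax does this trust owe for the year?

€102,906

Standard income tax:
  €397,000 × 9% = €35,730
  €373,200 × 18% = €67,176
  → €102,906

Book-profits minimum tax:
  Adjusted income: €770,200 + €98,200 + €65,900 + €133,000 = €1,067,300
  Less exemption €80,000 → base €987,300
  €987,300 × 10% = €98,730

€102,906 > €98,730, so the standard income tax governs.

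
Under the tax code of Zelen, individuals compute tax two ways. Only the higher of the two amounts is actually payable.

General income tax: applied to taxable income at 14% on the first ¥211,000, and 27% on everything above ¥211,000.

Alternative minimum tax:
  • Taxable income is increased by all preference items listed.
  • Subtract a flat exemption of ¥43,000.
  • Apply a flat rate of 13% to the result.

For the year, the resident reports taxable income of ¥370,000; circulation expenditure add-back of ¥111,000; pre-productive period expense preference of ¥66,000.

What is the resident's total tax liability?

¥72,470

Alternative minimum tax:
  Adjusted income: ¥370,000 + ¥111,000 + ¥66,000 = ¥547,000
  Less exemption ¥43,000 → base ¥504,000
  ¥504,000 × 13% = ¥65,520

General income tax:
  ¥211,000 × 14% = ¥29,540
  ¥159,000 × 27% = ¥42,930
  → ¥72,470

¥72,470 > ¥65,520, so the general income tax governs.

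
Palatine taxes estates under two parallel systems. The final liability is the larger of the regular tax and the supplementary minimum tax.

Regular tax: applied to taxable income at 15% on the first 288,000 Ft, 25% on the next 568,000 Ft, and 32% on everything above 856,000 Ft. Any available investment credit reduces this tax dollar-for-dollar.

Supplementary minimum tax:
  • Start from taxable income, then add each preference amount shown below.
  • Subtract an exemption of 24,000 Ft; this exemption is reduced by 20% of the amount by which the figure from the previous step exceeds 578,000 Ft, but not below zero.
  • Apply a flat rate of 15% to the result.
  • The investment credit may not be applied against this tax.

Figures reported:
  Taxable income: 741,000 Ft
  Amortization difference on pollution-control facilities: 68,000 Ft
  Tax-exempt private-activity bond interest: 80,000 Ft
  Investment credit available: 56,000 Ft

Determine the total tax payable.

133,350 Ft

Regular tax:
  288,000 Ft × 15% = 43,200 Ft
  453,000 Ft × 25% = 113,250 Ft
  → 156,450 Ft
  Less investment credit 56,000 Ft → 100,450 Ft

Supplementary minimum tax:
  Adjusted income: 741,000 Ft + 68,000 Ft + 80,000 Ft = 889,000 Ft
  Exemption: 20% × (889,000 Ft − 578,000 Ft) = 62,200 Ft ≥ 24,000 Ft, so the exemption is fully phased out
  Base: 889,000 Ft − 0 Ft = 889,000 Ft
  889,000 Ft × 15% = 133,350 Ft

133,350 Ft > 100,450 Ft, so the supplementary minimum tax is the binding amount.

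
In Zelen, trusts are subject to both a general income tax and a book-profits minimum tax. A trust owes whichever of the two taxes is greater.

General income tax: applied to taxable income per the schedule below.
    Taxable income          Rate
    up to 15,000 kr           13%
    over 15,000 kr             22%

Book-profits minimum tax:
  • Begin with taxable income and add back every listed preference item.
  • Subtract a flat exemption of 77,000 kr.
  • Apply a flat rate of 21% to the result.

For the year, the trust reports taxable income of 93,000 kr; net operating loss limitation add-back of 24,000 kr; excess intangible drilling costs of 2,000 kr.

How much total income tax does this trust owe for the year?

19,110 kr

General income tax:
  15,000 kr × 13% = 1,950 kr
  78,000 kr × 22% = 17,160 kr
  → 19,110 kr

Book-profits minimum tax:
  Adjusted income: 93,000 kr + 24,000 kr + 2,000 kr = 119,000 kr
  Less exemption 77,000 kr → base 42,000 kr
  42,000 kr × 21% = 8,820 kr

19,110 kr > 8,820 kr, so the general income tax governs.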